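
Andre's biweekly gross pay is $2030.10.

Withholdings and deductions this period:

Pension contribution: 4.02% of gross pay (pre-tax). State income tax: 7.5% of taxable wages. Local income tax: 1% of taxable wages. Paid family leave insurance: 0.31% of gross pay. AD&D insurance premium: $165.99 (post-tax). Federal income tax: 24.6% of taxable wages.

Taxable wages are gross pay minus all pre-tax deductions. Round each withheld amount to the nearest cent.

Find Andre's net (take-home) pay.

Pension contribution: $2030.10 × 0.0402 = $81.61
Taxable wages = $2030.10 − $81.61 = $1948.49
Federal income tax: $1948.49 × 0.246 = $479.33
State income tax: $1948.49 × 0.075 = $146.14
Local income tax: $1948.49 × 0.01 = $19.48
Paid family leave insurance: $2030.10 × 0.0031 = $6.29
AD&D insurance premium: $165.99
Total deductions = $81.61 + $479.33 + $146.14 + $19.48 + $6.29 + $165.99 = $898.84
Net pay = $2030.10 − $898.84 = $1131.26

$1131.26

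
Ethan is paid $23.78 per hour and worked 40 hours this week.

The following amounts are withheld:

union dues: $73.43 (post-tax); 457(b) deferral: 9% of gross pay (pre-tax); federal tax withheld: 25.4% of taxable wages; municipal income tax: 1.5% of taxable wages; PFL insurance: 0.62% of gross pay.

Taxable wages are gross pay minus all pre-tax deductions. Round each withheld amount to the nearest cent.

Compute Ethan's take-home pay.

Gross pay: 40 × $23.78 = $951.20
457(b) deferral: $951.20 × 0.09 = $85.61
Taxable wages = $951.20 − $85.61 = $865.59
Federal tax withheld: $865.59 × 0.254 = $219.86
Municipal income tax: $865.59 × 0.015 = $12.98
PFL insurance: $951.20 × 0.0062 = $5.90
Union dues: $73.43
Total deductions = $85.61 + $219.86 + $12.98 + $5.90 + $73.43 = $397.78
Net pay = $951.20 − $397.78 = $553.42

$553.42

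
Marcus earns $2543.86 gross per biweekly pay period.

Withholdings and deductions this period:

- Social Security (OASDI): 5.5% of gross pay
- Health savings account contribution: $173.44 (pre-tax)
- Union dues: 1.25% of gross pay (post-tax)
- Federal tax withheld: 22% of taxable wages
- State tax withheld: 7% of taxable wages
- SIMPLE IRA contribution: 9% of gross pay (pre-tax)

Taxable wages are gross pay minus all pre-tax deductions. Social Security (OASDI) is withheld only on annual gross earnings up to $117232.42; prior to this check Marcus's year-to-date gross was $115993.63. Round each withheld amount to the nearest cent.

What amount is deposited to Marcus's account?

$1420.52

SIMPLE IRA contribution: $2543.86 × 0.09 = $228.95
Health savings account contribution: $173.44
Pre-tax total = $228.95 + $173.44 = $402.39
Taxable wages = $2543.86 − $402.39 = $2141.47
State tax withheld: $2141.47 × 0.07 = $149.90
Federal tax withheld: $2141.47 × 0.22 = $471.12
Social Security (OASDI): only $117232.42 − $115993.63 = $1238.79 of this check is subject → $1238.79 × 0.055 = $68.13
Union dues: $2543.86 × 0.0125 = $31.80
Total deductions = $228.95 + $173.44 + $149.90 + $471.12 + $68.13 + $31.80 = $1123.34
Net pay = $2543.86 − $1123.34 = $1420.52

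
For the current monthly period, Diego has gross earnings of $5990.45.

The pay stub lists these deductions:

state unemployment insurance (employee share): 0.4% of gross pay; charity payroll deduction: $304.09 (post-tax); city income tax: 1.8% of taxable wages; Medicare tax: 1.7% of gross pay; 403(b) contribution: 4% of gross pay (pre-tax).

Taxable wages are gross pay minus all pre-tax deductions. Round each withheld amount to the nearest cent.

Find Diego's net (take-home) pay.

$5217.43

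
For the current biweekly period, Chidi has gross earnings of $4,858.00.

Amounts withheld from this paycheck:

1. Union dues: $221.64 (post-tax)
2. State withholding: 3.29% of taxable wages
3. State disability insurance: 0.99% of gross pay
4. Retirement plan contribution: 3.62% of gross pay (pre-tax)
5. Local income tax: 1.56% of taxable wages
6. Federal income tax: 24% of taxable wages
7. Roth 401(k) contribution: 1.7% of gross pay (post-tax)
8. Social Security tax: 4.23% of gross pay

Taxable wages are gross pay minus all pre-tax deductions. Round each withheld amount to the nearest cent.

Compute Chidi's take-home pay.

$2,773.54

Retirement plan contribution: $4,858.00 × 0.0362 = $175.86
Taxable wages = $4,858.00 − $175.86 = $4,682.14
State withholding: $4,682.14 × 0.0329 = $154.04
Federal income tax: $4,682.14 × 0.24 = $1,123.71
Local income tax: $4,682.14 × 0.0156 = $73.04
Social Security tax: $4,858.00 × 0.0423 = $205.49
State disability insurance: $4,858.00 × 0.0099 = $48.09
Roth 401(k) contribution: $4,858.00 × 0.017 = $82.59
Union dues: $221.64
Total deductions = $175.86 + $154.04 + $1,123.71 + $73.04 + $205.49 + $48.09 + $82.59 + $221.64 = $2,084.46
Net pay = $4,858.00 − $2,084.46 = $2,773.54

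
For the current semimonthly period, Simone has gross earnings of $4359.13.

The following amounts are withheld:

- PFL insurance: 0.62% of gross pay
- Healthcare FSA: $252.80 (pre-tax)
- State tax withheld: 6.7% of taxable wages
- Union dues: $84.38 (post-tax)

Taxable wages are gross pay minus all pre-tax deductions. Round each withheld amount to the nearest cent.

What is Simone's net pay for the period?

Healthcare FSA: $252.80
Taxable wages = $4359.13 − $252.80 = $4106.33
State tax withheld: $4106.33 × 0.067 = $275.12
PFL insurance: $4359.13 × 0.0062 = $27.03
Union dues: $84.38
Total deductions = $252.80 + $275.12 + $27.03 + $84.38 = $639.33
Net pay = $4359.13 − $639.33 = $3719.80

$3719.80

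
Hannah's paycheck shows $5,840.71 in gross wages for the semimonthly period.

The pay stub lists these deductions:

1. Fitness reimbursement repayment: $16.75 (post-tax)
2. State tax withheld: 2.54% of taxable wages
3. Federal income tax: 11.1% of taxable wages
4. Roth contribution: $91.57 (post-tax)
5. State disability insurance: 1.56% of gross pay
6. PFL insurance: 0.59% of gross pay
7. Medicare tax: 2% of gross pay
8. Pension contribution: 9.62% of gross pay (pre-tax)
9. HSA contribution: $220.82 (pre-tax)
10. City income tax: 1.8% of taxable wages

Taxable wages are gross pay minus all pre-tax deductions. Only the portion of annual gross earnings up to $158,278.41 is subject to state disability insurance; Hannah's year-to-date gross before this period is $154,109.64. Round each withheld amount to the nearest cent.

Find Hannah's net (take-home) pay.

HSA contribution: $220.82
Pension contribution: $5,840.71 × 0.0962 = $561.88
Pre-tax total = $220.82 + $561.88 = $782.70
Taxable wages = $5,840.71 − $782.70 = $5,058.01
State tax withheld: $5,058.01 × 0.0254 = $128.47
City income tax: $5,058.01 × 0.018 = $91.04
Federal income tax: $5,058.01 × 0.111 = $561.44
Medicare tax: $5,840.71 × 0.02 = $116.81
State disability insurance: only $158,278.41 − $154,109.64 = $4,168.77 of this check is subject → $4,168.77 × 0.0156 = $65.03
PFL insurance: $5,840.71 × 0.0059 = $34.46
Roth contribution: $91.57
Fitness reimbursement repayment: $16.75
Total deductions = $220.82 + $561.88 + $128.47 + $91.04 + $561.44 + $116.81 + $65.03 + $34.46 + $91.57 + $16.75 = $1,888.27
Net pay = $5,840.71 − $1,888.27 = $3,952.44

$3,952.44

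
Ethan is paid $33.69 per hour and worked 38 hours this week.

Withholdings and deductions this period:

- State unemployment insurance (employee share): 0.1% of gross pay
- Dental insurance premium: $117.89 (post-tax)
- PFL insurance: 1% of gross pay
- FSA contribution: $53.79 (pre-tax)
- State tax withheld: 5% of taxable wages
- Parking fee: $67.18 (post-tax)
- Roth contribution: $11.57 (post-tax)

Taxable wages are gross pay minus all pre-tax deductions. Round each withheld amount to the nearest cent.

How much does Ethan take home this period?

Gross pay: 38 × $33.69 = $1,280.22
FSA contribution: $53.79
Taxable wages = $1,280.22 − $53.79 = $1,226.43
State tax withheld: $1,226.43 × 0.05 = $61.32
PFL insurance: $1,280.22 × 0.01 = $12.80
State unemployment insurance (employee share): $1,280.22 × 0.001 = $1.28
Parking fee: $67.18
Roth contribution: $11.57
Dental insurance premium: $117.89
Total deductions = $53.79 + $61.32 + $12.80 + $1.28 + $67.18 + $11.57 + $117.89 = $325.83
Net pay = $1,280.22 − $325.83 = $954.39

$954.39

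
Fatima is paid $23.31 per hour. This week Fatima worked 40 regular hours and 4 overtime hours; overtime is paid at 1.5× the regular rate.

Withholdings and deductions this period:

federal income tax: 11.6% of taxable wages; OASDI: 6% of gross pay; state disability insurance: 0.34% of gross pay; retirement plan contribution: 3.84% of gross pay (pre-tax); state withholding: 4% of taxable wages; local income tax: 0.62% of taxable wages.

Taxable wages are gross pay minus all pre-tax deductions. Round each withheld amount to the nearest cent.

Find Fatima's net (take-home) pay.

$795.86

Regular pay: 40 × $23.31 = $932.40
Overtime pay: 4 × $23.31 × 1.5 = $139.86
Gross pay = $932.40 + $139.86 = $1072.26
Retirement plan contribution: $1072.26 × 0.0384 = $41.17
Taxable wages = $1072.26 − $41.17 = $1031.09
State withholding: $1031.09 × 0.04 = $41.24
Federal income tax: $1031.09 × 0.116 = $119.61
Local income tax: $1031.09 × 0.0062 = $6.39
State disability insurance: $1072.26 × 0.0034 = $3.65
OASDI: $1072.26 × 0.06 = $64.34
Total deductions = $41.17 + $41.24 + $119.61 + $6.39 + $3.65 + $64.34 = $276.40
Net pay = $1072.26 − $276.40 = $795.86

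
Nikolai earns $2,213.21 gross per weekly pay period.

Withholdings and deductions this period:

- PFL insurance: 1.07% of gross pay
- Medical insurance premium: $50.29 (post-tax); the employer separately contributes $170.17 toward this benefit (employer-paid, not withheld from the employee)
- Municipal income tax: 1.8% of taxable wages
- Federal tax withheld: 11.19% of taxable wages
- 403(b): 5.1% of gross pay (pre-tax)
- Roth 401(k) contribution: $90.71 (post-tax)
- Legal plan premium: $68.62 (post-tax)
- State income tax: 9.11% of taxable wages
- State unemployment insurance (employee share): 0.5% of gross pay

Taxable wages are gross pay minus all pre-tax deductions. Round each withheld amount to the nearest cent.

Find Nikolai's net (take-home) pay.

403(b): $2,213.21 × 0.051 = $112.87
Taxable wages = $2,213.21 − $112.87 = $2,100.34
State income tax: $2,100.34 × 0.0911 = $191.34
Federal tax withheld: $2,100.34 × 0.1119 = $235.03
Municipal income tax: $2,100.34 × 0.018 = $37.81
State unemployment insurance (employee share): $2,213.21 × 0.005 = $11.07
PFL insurance: $2,213.21 × 0.0107 = $23.68
Medical insurance premium: $50.29
Roth 401(k) contribution: $90.71
Legal plan premium: $68.62
(Employer's $170.17 toward medical insurance premium is not withheld from the employee.)
Total deductions = $112.87 + $191.34 + $235.03 + $37.81 + $11.07 + $23.68 + $50.29 + $90.71 + $68.62 = $821.42
Net pay = $2,213.21 − $821.42 = $1,391.79

$1,391.79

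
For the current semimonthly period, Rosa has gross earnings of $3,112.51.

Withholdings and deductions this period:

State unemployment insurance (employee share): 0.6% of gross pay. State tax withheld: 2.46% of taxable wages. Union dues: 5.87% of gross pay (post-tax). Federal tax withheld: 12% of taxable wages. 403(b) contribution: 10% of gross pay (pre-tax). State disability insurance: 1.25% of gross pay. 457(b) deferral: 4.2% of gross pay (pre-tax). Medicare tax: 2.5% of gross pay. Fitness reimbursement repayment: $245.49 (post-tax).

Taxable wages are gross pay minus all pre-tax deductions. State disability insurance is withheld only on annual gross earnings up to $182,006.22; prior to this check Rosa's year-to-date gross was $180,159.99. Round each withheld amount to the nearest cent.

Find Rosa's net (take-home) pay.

403(b) contribution: $3,112.51 × 0.1 = $311.25
457(b) deferral: $3,112.51 × 0.042 = $130.73
Pre-tax total = $311.25 + $130.73 = $441.98
Taxable wages = $3,112.51 − $441.98 = $2,670.53
State tax withheld: $2,670.53 × 0.0246 = $65.70
Federal tax withheld: $2,670.53 × 0.12 = $320.46
State disability insurance: only $182,006.22 − $180,159.99 = $1,846.23 of this check is subject → $1,846.23 × 0.0125 = $23.08
Medicare tax: $3,112.51 × 0.025 = $77.81
State unemployment insurance (employee share): $3,112.51 × 0.006 = $18.68
Fitness reimbursement repayment: $245.49
Union dues: $3,112.51 × 0.0587 = $182.70
Total deductions = $311.25 + $130.73 + $65.70 + $320.46 + $23.08 + $77.81 + $18.68 + $245.49 + $182.70 = $1,375.90
Net pay = $3,112.51 − $1,375.90 = $1,736.61

$1,736.61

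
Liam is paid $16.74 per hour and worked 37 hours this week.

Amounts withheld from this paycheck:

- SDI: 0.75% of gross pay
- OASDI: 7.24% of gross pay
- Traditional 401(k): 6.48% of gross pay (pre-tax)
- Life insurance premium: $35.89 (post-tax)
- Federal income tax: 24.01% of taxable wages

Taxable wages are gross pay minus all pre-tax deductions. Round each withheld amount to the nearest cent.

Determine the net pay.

$354.78

Gross pay: 37 × $16.74 = $619.38
Traditional 401(k): $619.38 × 0.0648 = $40.14
Taxable wages = $619.38 − $40.14 = $579.24
Federal income tax: $579.24 × 0.2401 = $139.08
OASDI: $619.38 × 0.0724 = $44.84
SDI: $619.38 × 0.0075 = $4.65
Life insurance premium: $35.89
Total deductions = $40.14 + $139.08 + $44.84 + $4.65 + $35.89 = $264.60
Net pay = $619.38 − $264.60 = $354.78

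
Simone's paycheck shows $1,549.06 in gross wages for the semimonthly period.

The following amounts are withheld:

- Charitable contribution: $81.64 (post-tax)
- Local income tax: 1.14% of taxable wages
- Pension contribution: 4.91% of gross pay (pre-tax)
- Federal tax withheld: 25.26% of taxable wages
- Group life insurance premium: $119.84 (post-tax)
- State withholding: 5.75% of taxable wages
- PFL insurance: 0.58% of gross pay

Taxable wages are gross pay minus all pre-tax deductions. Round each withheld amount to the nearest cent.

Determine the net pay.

Pension contribution: $1,549.06 × 0.0491 = $76.06
Taxable wages = $1,549.06 − $76.06 = $1,473.00
Local income tax: $1,473.00 × 0.0114 = $16.79
State withholding: $1,473.00 × 0.0575 = $84.70
Federal tax withheld: $1,473.00 × 0.2526 = $372.08
PFL insurance: $1,549.06 × 0.0058 = $8.98
Charitable contribution: $81.64
Group life insurance premium: $119.84
Total deductions = $76.06 + $16.79 + $84.70 + $372.08 + $8.98 + $81.64 + $119.84 = $760.09
Net pay = $1,549.06 − $760.09 = $788.97

$788.97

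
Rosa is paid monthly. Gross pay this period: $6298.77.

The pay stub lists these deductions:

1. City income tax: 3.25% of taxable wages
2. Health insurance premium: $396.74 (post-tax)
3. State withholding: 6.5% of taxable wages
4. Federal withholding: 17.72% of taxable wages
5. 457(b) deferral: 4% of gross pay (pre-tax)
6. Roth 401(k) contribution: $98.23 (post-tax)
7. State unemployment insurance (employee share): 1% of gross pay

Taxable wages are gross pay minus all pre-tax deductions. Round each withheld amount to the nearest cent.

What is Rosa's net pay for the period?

457(b) deferral: $6298.77 × 0.04 = $251.95
Taxable wages = $6298.77 − $251.95 = $6046.82
City income tax: $6046.82 × 0.0325 = $196.52
State withholding: $6046.82 × 0.065 = $393.04
Federal withholding: $6046.82 × 0.1772 = $1071.50
State unemployment insurance (employee share): $6298.77 × 0.01 = $62.99
Roth 401(k) contribution: $98.23
Health insurance premium: $396.74
Total deductions = $251.95 + $196.52 + $393.04 + $1071.50 + $62.99 + $98.23 + $396.74 = $2470.97
Net pay = $6298.77 − $2470.97 = $3827.80

$3827.80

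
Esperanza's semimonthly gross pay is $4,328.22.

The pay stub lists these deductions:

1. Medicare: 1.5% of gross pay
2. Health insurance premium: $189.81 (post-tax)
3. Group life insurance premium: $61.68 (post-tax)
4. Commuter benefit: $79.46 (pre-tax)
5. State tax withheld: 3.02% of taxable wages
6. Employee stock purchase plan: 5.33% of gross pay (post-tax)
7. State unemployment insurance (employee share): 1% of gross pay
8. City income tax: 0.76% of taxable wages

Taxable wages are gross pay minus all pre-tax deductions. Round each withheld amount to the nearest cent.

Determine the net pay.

$3,497.78

Commuter benefit: $79.46
Taxable wages = $4,328.22 − $79.46 = $4,248.76
City income tax: $4,248.76 × 0.0076 = $32.29
State tax withheld: $4,248.76 × 0.0302 = $128.31
State unemployment insurance (employee share): $4,328.22 × 0.01 = $43.28
Medicare: $4,328.22 × 0.015 = $64.92
Health insurance premium: $189.81
Employee stock purchase plan: $4,328.22 × 0.0533 = $230.69
Group life insurance premium: $61.68
Total deductions = $79.46 + $32.29 + $128.31 + $43.28 + $64.92 + $189.81 + $230.69 + $61.68 = $830.44
Net pay = $4,328.22 − $830.44 = $3,497.78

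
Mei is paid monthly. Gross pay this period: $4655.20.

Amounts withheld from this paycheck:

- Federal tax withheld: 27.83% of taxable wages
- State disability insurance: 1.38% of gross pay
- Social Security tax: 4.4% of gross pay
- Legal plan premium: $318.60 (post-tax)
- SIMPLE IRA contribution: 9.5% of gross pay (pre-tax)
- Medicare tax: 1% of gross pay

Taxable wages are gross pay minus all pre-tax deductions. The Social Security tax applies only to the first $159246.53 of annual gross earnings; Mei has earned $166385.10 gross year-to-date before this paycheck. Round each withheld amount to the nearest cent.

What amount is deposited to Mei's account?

$2611.10

SIMPLE IRA contribution: $4655.20 × 0.095 = $442.24
Taxable wages = $4655.20 − $442.24 = $4212.96
Federal tax withheld: $4212.96 × 0.2783 = $1172.47
State disability insurance: $4655.20 × 0.0138 = $64.24
Medicare tax: $4655.20 × 0.01 = $46.55
Social Security tax: annual cap $159246.53 already reached (YTD $166385.10), so $0.00
Legal plan premium: $318.60
Total deductions = $442.24 + $1172.47 + $64.24 + $46.55 + $0.00 + $318.60 = $2044.10
Net pay = $4655.20 − $2044.10 = $2611.10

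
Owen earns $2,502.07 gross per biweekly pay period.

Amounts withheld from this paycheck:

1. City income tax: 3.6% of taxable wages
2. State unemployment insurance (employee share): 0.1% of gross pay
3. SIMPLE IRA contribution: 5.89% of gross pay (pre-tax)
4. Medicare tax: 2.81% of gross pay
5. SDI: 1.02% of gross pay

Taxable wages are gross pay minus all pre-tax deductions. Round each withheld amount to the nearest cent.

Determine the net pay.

$2,171.60

SIMPLE IRA contribution: $2,502.07 × 0.0589 = $147.37
Taxable wages = $2,502.07 − $147.37 = $2,354.70
City income tax: $2,354.70 × 0.036 = $84.77
State unemployment insurance (employee share): $2,502.07 × 0.001 = $2.50
Medicare tax: $2,502.07 × 0.0281 = $70.31
SDI: $2,502.07 × 0.0102 = $25.52
Total deductions = $147.37 + $84.77 + $2.50 + $70.31 + $25.52 = $330.47
Net pay = $2,502.07 − $330.47 = $2,171.60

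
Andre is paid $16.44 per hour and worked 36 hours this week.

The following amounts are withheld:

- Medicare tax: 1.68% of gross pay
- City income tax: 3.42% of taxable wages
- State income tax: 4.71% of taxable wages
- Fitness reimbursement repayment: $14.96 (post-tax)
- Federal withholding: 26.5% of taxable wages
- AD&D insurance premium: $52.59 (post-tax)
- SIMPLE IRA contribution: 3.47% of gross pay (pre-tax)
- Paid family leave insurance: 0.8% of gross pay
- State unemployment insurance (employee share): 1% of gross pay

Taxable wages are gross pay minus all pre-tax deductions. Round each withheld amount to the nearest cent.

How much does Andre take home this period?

$285.32

Gross pay: 36 × $16.44 = $591.84
SIMPLE IRA contribution: $591.84 × 0.0347 = $20.54
Taxable wages = $591.84 − $20.54 = $571.30
Federal withholding: $571.30 × 0.265 = $151.39
State income tax: $571.30 × 0.0471 = $26.91
City income tax: $571.30 × 0.0342 = $19.54
Medicare tax: $591.84 × 0.0168 = $9.94
Paid family leave insurance: $591.84 × 0.008 = $4.73
State unemployment insurance (employee share): $591.84 × 0.01 = $5.92
Fitness reimbursement repayment: $14.96
AD&D insurance premium: $52.59
Total deductions = $20.54 + $151.39 + $26.91 + $19.54 + $9.94 + $4.73 + $5.92 + $14.96 + $52.59 = $306.52
Net pay = $591.84 − $306.52 = $285.32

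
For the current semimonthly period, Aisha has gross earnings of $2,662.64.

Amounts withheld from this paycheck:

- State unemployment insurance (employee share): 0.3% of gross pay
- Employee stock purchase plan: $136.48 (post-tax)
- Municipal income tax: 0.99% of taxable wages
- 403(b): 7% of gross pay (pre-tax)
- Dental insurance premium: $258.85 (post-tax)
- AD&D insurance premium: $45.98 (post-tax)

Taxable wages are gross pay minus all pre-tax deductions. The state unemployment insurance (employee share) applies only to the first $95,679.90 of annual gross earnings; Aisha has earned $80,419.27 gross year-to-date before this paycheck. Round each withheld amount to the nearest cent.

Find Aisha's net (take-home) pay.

403(b): $2,662.64 × 0.07 = $186.38
Taxable wages = $2,662.64 − $186.38 = $2,476.26
Municipal income tax: $2,476.26 × 0.0099 = $24.51
State unemployment insurance (employee share): cap not yet reached, full $2,662.64 is subject → $2,662.64 × 0.003 = $7.99
Employee stock purchase plan: $136.48
AD&D insurance premium: $45.98
Dental insurance premium: $258.85
Total deductions = $186.38 + $24.51 + $7.99 + $136.48 + $45.98 + $258.85 = $660.19
Net pay = $2,662.64 − $660.19 = $2,002.45

$2,002.45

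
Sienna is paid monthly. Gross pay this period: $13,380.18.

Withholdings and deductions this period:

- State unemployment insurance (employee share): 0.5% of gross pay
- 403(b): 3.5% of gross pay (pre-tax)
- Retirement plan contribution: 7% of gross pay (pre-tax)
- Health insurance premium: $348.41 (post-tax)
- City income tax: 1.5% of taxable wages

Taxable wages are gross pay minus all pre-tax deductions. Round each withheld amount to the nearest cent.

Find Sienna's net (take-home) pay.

$11,380.32

Retirement plan contribution: $13,380.18 × 0.07 = $936.61
403(b): $13,380.18 × 0.035 = $468.31
Pre-tax total = $936.61 + $468.31 = $1,404.92
Taxable wages = $13,380.18 − $1,404.92 = $11,975.26
City income tax: $11,975.26 × 0.015 = $179.63
State unemployment insurance (employee share): $13,380.18 × 0.005 = $66.90
Health insurance premium: $348.41
Total deductions = $936.61 + $468.31 + $179.63 + $66.90 + $348.41 = $1,999.86
Net pay = $13,380.18 − $1,999.86 = $11,380.32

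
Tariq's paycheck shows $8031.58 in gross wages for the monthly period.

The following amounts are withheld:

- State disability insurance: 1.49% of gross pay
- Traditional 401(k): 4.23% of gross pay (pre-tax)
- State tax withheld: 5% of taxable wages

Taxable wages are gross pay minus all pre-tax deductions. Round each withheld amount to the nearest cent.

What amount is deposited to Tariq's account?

$7187.58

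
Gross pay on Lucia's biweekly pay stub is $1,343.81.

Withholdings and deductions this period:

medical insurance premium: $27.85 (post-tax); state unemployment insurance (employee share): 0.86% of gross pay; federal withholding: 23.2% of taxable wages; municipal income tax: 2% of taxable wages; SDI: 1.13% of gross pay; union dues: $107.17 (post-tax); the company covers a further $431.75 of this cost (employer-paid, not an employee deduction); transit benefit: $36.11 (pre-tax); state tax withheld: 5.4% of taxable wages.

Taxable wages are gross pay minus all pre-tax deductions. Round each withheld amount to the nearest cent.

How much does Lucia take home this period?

$745.77

Transit benefit: $36.11
Taxable wages = $1,343.81 − $36.11 = $1,307.70
Municipal income tax: $1,307.70 × 0.02 = $26.15
Federal withholding: $1,307.70 × 0.232 = $303.39
State tax withheld: $1,307.70 × 0.054 = $70.62
State unemployment insurance (employee share): $1,343.81 × 0.0086 = $11.56
SDI: $1,343.81 × 0.0113 = $15.19
Union dues: $107.17
Medical insurance premium: $27.85
(Employer's $431.75 toward union dues is not withheld from the employee.)
Total deductions = $36.11 + $26.15 + $303.39 + $70.62 + $11.56 + $15.19 + $107.17 + $27.85 = $598.04
Net pay = $1,343.81 − $598.04 = $745.77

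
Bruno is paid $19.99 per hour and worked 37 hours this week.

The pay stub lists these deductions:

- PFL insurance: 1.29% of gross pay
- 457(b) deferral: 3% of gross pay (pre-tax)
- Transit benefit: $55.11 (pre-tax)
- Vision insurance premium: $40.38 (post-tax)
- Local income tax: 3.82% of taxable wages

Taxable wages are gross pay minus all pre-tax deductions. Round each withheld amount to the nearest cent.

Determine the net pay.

Gross pay: 37 × $19.99 = $739.63
Transit benefit: $55.11
457(b) deferral: $739.63 × 0.03 = $22.19
Pre-tax total = $55.11 + $22.19 = $77.30
Taxable wages = $739.63 − $77.30 = $662.33
Local income tax: $662.33 × 0.0382 = $25.30
PFL insurance: $739.63 × 0.0129 = $9.54
Vision insurance premium: $40.38
Total deductions = $55.11 + $22.19 + $25.30 + $9.54 + $40.38 = $152.52
Net pay = $739.63 − $152.52 = $587.11

$587.11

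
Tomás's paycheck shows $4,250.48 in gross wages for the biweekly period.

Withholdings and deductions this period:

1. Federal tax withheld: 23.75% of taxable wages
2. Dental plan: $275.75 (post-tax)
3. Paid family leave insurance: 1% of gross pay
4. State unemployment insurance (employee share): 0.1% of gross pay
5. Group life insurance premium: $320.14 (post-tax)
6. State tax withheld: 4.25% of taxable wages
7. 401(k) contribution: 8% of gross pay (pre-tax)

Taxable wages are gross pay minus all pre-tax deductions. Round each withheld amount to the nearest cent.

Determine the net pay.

$2,172.88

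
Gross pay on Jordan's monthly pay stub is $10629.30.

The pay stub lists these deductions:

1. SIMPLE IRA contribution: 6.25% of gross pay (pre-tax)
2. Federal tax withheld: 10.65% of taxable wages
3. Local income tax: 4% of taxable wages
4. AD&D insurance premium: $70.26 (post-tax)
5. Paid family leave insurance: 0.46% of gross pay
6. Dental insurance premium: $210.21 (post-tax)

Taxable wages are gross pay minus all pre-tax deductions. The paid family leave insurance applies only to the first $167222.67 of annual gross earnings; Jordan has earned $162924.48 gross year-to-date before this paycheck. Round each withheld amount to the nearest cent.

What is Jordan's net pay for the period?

$8204.86

SIMPLE IRA contribution: $10629.30 × 0.0625 = $664.33
Taxable wages = $10629.30 − $664.33 = $9964.97
Local income tax: $9964.97 × 0.04 = $398.60
Federal tax withheld: $9964.97 × 0.1065 = $1061.27
Paid family leave insurance: only $167222.67 − $162924.48 = $4298.19 of this check is subject → $4298.19 × 0.0046 = $19.77
Dental insurance premium: $210.21
AD&D insurance premium: $70.26
Total deductions = $664.33 + $398.60 + $1061.27 + $19.77 + $210.21 + $70.26 = $2424.44
Net pay = $10629.30 − $2424.44 = $8204.86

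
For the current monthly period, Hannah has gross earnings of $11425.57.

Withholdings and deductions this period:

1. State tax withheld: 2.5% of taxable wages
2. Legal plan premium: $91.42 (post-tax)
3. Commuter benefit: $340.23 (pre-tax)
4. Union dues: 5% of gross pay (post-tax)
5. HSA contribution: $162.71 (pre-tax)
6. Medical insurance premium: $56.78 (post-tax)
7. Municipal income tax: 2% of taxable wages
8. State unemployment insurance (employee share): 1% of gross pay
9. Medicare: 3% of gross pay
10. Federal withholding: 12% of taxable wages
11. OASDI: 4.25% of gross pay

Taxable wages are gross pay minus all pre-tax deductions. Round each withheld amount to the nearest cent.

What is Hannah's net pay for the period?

$7458.29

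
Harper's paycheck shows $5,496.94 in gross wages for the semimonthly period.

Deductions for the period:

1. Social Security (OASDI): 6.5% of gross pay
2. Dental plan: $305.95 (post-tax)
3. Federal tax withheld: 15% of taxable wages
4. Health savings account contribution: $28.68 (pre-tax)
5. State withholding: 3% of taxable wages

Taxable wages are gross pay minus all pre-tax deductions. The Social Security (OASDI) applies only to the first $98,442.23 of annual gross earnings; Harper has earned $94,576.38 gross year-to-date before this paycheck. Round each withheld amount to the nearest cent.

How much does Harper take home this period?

Health savings account contribution: $28.68
Taxable wages = $5,496.94 − $28.68 = $5,468.26
Federal tax withheld: $5,468.26 × 0.15 = $820.24
State withholding: $5,468.26 × 0.03 = $164.05
Social Security (OASDI): only $98,442.23 − $94,576.38 = $3,865.85 of this check is subject → $3,865.85 × 0.065 = $251.28
Dental plan: $305.95
Total deductions = $28.68 + $820.24 + $164.05 + $251.28 + $305.95 = $1,570.20
Net pay = $5,496.94 − $1,570.20 = $3,926.74

$3,926.74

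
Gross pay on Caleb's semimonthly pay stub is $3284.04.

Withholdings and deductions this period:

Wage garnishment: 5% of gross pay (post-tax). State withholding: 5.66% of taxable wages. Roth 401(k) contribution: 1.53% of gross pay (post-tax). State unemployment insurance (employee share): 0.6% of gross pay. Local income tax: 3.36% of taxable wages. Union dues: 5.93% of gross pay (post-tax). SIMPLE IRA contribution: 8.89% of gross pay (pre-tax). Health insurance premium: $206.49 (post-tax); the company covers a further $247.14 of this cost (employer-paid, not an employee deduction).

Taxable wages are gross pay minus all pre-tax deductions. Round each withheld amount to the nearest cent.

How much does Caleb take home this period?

$2086.83

SIMPLE IRA contribution: $3284.04 × 0.0889 = $291.95
Taxable wages = $3284.04 − $291.95 = $2992.09
Local income tax: $2992.09 × 0.0336 = $100.53
State withholding: $2992.09 × 0.0566 = $169.35
State unemployment insurance (employee share): $3284.04 × 0.006 = $19.70
Wage garnishment: $3284.04 × 0.05 = $164.20
Roth 401(k) contribution: $3284.04 × 0.0153 = $50.25
Union dues: $3284.04 × 0.0593 = $194.74
Health insurance premium: $206.49
(Employer's $247.14 toward health insurance premium is not withheld from the employee.)
Total deductions = $291.95 + $100.53 + $169.35 + $19.70 + $164.20 + $50.25 + $194.74 + $206.49 = $1197.21
Net pay = $3284.04 − $1197.21 = $2086.83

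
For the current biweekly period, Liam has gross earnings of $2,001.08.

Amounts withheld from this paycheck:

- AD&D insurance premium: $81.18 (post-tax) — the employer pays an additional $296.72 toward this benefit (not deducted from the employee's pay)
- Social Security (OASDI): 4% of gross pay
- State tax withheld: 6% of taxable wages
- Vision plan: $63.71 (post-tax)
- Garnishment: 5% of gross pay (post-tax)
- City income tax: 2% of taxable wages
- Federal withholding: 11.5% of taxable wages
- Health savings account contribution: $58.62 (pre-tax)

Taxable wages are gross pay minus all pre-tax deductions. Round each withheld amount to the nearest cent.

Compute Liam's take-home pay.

$1,238.70

Health savings account contribution: $58.62
Taxable wages = $2,001.08 − $58.62 = $1,942.46
State tax withheld: $1,942.46 × 0.06 = $116.55
Federal withholding: $1,942.46 × 0.115 = $223.38
City income tax: $1,942.46 × 0.02 = $38.85
Social Security (OASDI): $2,001.08 × 0.04 = $80.04
Vision plan: $63.71
AD&D insurance premium: $81.18
Garnishment: $2,001.08 × 0.05 = $100.05
(Employer's $296.72 toward AD&D insurance premium is not withheld from the employee.)
Total deductions = $58.62 + $116.55 + $223.38 + $38.85 + $80.04 + $63.71 + $81.18 + $100.05 = $762.38
Net pay = $2,001.08 − $762.38 = $1,238.70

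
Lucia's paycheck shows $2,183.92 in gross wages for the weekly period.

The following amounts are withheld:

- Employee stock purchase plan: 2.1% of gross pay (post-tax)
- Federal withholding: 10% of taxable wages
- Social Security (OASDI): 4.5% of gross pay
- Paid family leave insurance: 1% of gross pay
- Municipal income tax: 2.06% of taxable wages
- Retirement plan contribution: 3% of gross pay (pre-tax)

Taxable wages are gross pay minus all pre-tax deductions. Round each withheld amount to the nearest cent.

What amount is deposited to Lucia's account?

Retirement plan contribution: $2,183.92 × 0.03 = $65.52
Taxable wages = $2,183.92 − $65.52 = $2,118.40
Federal withholding: $2,118.40 × 0.1 = $211.84
Municipal income tax: $2,118.40 × 0.0206 = $43.64
Paid family leave insurance: $2,183.92 × 0.01 = $21.84
Social Security (OASDI): $2,183.92 × 0.045 = $98.28
Employee stock purchase plan: $2,183.92 × 0.021 = $45.86
Total deductions = $65.52 + $211.84 + $43.64 + $21.84 + $98.28 + $45.86 = $486.98
Net pay = $2,183.92 − $486.98 = $1,696.94

$1,696.94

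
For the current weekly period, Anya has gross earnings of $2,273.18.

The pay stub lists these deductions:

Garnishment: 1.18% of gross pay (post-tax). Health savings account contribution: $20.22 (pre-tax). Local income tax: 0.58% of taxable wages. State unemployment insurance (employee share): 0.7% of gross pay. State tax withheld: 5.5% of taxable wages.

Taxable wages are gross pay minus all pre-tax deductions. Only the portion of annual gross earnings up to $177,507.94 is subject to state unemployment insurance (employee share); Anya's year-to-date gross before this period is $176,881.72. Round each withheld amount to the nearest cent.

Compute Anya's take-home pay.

Health savings account contribution: $20.22
Taxable wages = $2,273.18 − $20.22 = $2,252.96
State tax withheld: $2,252.96 × 0.055 = $123.91
Local income tax: $2,252.96 × 0.0058 = $13.07
State unemployment insurance (employee share): only $177,507.94 − $176,881.72 = $626.22 of this check is subject → $626.22 × 0.007 = $4.38
Garnishment: $2,273.18 × 0.0118 = $26.82
Total deductions = $20.22 + $123.91 + $13.07 + $4.38 + $26.82 = $188.40
Net pay = $2,273.18 − $188.40 = $2,084.78

$2,084.78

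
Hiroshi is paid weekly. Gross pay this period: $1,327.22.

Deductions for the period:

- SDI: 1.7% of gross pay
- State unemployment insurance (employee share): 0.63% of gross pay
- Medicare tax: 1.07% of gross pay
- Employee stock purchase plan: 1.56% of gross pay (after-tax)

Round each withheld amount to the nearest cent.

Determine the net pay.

$1,261.40

Medicare tax: $1,327.22 × 0.0107 = $14.20
SDI: $1,327.22 × 0.017 = $22.56
State unemployment insurance (employee share): $1,327.22 × 0.0063 = $8.36
Employee stock purchase plan: $1,327.22 × 0.0156 = $20.70
Total deductions = $14.20 + $22.56 + $8.36 + $20.70 = $65.82
Net pay = $1,327.22 − $65.82 = $1,261.40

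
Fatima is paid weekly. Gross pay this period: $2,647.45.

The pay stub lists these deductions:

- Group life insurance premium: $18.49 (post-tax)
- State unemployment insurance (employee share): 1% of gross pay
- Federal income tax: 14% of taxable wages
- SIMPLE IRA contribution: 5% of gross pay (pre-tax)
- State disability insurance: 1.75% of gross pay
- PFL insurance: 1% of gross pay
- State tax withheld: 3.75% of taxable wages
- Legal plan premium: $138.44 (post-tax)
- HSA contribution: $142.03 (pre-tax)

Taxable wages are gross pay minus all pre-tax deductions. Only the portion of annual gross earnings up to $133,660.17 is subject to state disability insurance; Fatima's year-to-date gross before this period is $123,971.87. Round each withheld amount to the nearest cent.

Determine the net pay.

HSA contribution: $142.03
SIMPLE IRA contribution: $2,647.45 × 0.05 = $132.37
Pre-tax total = $142.03 + $132.37 = $274.40
Taxable wages = $2,647.45 − $274.40 = $2,373.05
Federal income tax: $2,373.05 × 0.14 = $332.23
State tax withheld: $2,373.05 × 0.0375 = $88.99
State disability insurance: cap not yet reached, full $2,647.45 is subject → $2,647.45 × 0.0175 = $46.33
PFL insurance: $2,647.45 × 0.01 = $26.47
State unemployment insurance (employee share): $2,647.45 × 0.01 = $26.47
Legal plan premium: $138.44
Group life insurance premium: $18.49
Total deductions = $142.03 + $132.37 + $332.23 + $88.99 + $46.33 + $26.47 + $26.47 + $138.44 + $18.49 = $951.82
Net pay = $2,647.45 − $951.82 = $1,695.63

$1,695.63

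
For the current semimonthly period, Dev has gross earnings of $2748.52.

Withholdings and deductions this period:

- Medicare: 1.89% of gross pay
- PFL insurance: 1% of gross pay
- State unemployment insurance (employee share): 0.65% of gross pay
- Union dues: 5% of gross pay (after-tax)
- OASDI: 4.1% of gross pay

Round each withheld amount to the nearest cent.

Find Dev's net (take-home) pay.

$2401.09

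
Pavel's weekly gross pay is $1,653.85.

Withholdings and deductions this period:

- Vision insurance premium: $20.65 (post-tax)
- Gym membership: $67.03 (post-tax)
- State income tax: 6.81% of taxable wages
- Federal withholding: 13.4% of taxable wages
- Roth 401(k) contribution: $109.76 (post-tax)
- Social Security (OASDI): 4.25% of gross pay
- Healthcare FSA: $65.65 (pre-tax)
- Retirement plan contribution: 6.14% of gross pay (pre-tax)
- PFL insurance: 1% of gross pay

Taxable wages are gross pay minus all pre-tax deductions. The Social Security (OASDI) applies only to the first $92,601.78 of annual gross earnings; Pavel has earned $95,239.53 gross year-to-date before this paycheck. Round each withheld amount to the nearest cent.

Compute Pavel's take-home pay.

$972.22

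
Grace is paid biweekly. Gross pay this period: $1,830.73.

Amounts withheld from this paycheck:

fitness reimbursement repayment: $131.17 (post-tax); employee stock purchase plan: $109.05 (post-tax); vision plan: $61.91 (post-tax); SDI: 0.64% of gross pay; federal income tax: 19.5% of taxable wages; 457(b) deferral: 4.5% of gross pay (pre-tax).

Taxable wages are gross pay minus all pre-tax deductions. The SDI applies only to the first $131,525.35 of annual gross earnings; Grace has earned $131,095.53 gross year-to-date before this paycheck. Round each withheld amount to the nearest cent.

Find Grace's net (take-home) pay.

$1,102.54

457(b) deferral: $1,830.73 × 0.045 = $82.38
Taxable wages = $1,830.73 − $82.38 = $1,748.35
Federal income tax: $1,748.35 × 0.195 = $340.93
SDI: only $131,525.35 − $131,095.53 = $429.82 of this check is subject → $429.82 × 0.0064 = $2.75
Vision plan: $61.91
Employee stock purchase plan: $109.05
Fitness reimbursement repayment: $131.17
Total deductions = $82.38 + $340.93 + $2.75 + $61.91 + $109.05 + $131.17 = $728.19
Net pay = $1,830.73 − $728.19 = $1,102.54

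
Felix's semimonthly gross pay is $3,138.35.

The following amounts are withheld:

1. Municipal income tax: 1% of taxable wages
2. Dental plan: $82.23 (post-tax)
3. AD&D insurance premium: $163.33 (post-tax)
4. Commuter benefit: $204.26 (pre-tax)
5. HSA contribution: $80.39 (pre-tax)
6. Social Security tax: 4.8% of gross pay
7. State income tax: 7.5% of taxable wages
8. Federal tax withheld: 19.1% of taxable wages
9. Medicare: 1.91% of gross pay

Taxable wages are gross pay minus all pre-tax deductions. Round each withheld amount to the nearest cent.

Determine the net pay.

$1,609.93

Commuter benefit: $204.26
HSA contribution: $80.39
Pre-tax total = $204.26 + $80.39 = $284.65
Taxable wages = $3,138.35 − $284.65 = $2,853.70
Municipal income tax: $2,853.70 × 0.01 = $28.54
Federal tax withheld: $2,853.70 × 0.191 = $545.06
State income tax: $2,853.70 × 0.075 = $214.03
Medicare: $3,138.35 × 0.0191 = $59.94
Social Security tax: $3,138.35 × 0.048 = $150.64
AD&D insurance premium: $163.33
Dental plan: $82.23
Total deductions = $204.26 + $80.39 + $28.54 + $545.06 + $214.03 + $59.94 + $150.64 + $163.33 + $82.23 = $1,528.42
Net pay = $3,138.35 − $1,528.42 = $1,609.93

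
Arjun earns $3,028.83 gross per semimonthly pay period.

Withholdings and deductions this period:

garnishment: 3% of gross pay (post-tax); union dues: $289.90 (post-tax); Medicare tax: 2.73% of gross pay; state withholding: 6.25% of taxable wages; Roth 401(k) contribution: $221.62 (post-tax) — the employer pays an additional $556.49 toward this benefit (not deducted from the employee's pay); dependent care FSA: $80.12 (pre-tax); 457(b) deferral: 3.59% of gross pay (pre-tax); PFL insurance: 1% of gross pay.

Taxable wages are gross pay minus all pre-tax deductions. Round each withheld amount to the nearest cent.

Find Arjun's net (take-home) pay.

457(b) deferral: $3,028.83 × 0.0359 = $108.73
Dependent care FSA: $80.12
Pre-tax total = $108.73 + $80.12 = $188.85
Taxable wages = $3,028.83 − $188.85 = $2,839.98
State withholding: $2,839.98 × 0.0625 = $177.50
PFL insurance: $3,028.83 × 0.01 = $30.29
Medicare tax: $3,028.83 × 0.0273 = $82.69
Union dues: $289.90
Roth 401(k) contribution: $221.62
Garnishment: $3,028.83 × 0.03 = $90.86
(Employer's $556.49 toward Roth 401(k) contribution is not withheld from the employee.)
Total deductions = $108.73 + $80.12 + $177.50 + $30.29 + $82.69 + $289.90 + $221.62 + $90.86 = $1,081.71
Net pay = $3,028.83 − $1,081.71 = $1,947.12

$1,947.12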